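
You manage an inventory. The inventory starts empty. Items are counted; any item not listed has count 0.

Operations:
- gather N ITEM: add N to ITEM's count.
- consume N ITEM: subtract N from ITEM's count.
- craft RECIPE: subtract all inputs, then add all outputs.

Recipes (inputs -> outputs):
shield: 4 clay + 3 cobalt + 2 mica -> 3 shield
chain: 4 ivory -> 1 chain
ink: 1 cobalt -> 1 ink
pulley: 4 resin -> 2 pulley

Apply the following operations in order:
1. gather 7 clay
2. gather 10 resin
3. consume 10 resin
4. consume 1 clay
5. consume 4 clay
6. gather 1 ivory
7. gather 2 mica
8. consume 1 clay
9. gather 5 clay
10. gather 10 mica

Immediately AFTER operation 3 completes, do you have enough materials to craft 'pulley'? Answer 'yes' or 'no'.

After 1 (gather 7 clay): clay=7
After 2 (gather 10 resin): clay=7 resin=10
After 3 (consume 10 resin): clay=7

Answer: no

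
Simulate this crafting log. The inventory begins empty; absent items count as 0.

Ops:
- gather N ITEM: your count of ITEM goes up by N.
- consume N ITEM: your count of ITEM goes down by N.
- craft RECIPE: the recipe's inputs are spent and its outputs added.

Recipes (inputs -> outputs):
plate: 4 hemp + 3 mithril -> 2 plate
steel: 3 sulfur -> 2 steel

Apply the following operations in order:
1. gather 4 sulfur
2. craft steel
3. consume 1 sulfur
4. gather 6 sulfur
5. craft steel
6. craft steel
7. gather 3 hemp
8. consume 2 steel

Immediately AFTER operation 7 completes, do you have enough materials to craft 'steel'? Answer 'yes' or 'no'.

After 1 (gather 4 sulfur): sulfur=4
After 2 (craft steel): steel=2 sulfur=1
After 3 (consume 1 sulfur): steel=2
After 4 (gather 6 sulfur): steel=2 sulfur=6
After 5 (craft steel): steel=4 sulfur=3
After 6 (craft steel): steel=6
After 7 (gather 3 hemp): hemp=3 steel=6

Answer: no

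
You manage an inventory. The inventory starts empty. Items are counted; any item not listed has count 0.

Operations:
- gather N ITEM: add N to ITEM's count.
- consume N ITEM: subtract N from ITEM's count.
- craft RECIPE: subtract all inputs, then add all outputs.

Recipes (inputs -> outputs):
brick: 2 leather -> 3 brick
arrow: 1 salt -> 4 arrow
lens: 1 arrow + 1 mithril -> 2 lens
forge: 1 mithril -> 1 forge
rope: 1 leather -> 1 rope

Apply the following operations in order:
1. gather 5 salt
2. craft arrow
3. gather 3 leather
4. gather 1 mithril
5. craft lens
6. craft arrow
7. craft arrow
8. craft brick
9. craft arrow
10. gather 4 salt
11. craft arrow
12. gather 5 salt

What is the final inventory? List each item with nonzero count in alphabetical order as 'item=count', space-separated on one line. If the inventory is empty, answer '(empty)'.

After 1 (gather 5 salt): salt=5
After 2 (craft arrow): arrow=4 salt=4
After 3 (gather 3 leather): arrow=4 leather=3 salt=4
After 4 (gather 1 mithril): arrow=4 leather=3 mithril=1 salt=4
After 5 (craft lens): arrow=3 leather=3 lens=2 salt=4
After 6 (craft arrow): arrow=7 leather=3 lens=2 salt=3
After 7 (craft arrow): arrow=11 leather=3 lens=2 salt=2
After 8 (craft brick): arrow=11 brick=3 leather=1 lens=2 salt=2
After 9 (craft arrow): arrow=15 brick=3 leather=1 lens=2 salt=1
After 10 (gather 4 salt): arrow=15 brick=3 leather=1 lens=2 salt=5
After 11 (craft arrow): arrow=19 brick=3 leather=1 lens=2 salt=4
After 12 (gather 5 salt): arrow=19 brick=3 leather=1 lens=2 salt=9

Answer: arrow=19 brick=3 leather=1 lens=2 salt=9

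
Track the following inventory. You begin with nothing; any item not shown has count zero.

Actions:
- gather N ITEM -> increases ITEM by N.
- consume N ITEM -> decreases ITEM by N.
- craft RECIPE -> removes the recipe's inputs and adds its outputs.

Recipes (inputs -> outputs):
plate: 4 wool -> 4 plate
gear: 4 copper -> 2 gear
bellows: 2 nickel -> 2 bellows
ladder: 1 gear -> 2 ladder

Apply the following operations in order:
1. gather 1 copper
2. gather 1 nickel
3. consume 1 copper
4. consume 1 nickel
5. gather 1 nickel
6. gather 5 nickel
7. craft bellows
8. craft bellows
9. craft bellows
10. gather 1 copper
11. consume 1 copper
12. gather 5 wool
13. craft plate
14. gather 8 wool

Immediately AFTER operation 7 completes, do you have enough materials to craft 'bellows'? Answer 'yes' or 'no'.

Answer: yes

Derivation:
After 1 (gather 1 copper): copper=1
After 2 (gather 1 nickel): copper=1 nickel=1
After 3 (consume 1 copper): nickel=1
After 4 (consume 1 nickel): (empty)
After 5 (gather 1 nickel): nickel=1
After 6 (gather 5 nickel): nickel=6
After 7 (craft bellows): bellows=2 nickel=4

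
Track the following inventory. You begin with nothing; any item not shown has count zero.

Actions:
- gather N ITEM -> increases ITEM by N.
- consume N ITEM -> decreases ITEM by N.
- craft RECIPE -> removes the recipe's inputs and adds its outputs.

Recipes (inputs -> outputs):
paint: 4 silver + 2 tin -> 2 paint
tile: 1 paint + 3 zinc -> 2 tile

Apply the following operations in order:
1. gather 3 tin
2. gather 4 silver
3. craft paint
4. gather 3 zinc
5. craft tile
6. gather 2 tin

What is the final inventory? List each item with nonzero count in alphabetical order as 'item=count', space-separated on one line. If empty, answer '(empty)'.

Answer: paint=1 tile=2 tin=3

Derivation:
After 1 (gather 3 tin): tin=3
After 2 (gather 4 silver): silver=4 tin=3
After 3 (craft paint): paint=2 tin=1
After 4 (gather 3 zinc): paint=2 tin=1 zinc=3
After 5 (craft tile): paint=1 tile=2 tin=1
After 6 (gather 2 tin): paint=1 tile=2 tin=3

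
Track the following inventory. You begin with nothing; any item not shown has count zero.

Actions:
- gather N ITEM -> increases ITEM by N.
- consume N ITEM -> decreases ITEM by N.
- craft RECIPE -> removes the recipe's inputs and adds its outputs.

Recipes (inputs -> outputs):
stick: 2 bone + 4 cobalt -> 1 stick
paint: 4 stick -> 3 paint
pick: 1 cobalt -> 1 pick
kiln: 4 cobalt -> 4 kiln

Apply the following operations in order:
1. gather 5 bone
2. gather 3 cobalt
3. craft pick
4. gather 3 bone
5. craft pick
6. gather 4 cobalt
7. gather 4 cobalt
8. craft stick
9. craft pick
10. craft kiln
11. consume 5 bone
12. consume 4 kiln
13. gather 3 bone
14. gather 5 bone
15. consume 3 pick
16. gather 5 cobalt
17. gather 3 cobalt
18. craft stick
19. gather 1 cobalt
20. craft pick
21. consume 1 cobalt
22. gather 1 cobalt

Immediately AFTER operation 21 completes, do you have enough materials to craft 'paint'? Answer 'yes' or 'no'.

Answer: no

Derivation:
After 1 (gather 5 bone): bone=5
After 2 (gather 3 cobalt): bone=5 cobalt=3
After 3 (craft pick): bone=5 cobalt=2 pick=1
After 4 (gather 3 bone): bone=8 cobalt=2 pick=1
After 5 (craft pick): bone=8 cobalt=1 pick=2
After 6 (gather 4 cobalt): bone=8 cobalt=5 pick=2
After 7 (gather 4 cobalt): bone=8 cobalt=9 pick=2
After 8 (craft stick): bone=6 cobalt=5 pick=2 stick=1
After 9 (craft pick): bone=6 cobalt=4 pick=3 stick=1
After 10 (craft kiln): bone=6 kiln=4 pick=3 stick=1
After 11 (consume 5 bone): bone=1 kiln=4 pick=3 stick=1
After 12 (consume 4 kiln): bone=1 pick=3 stick=1
After 13 (gather 3 bone): bone=4 pick=3 stick=1
After 14 (gather 5 bone): bone=9 pick=3 stick=1
After 15 (consume 3 pick): bone=9 stick=1
After 16 (gather 5 cobalt): bone=9 cobalt=5 stick=1
After 17 (gather 3 cobalt): bone=9 cobalt=8 stick=1
After 18 (craft stick): bone=7 cobalt=4 stick=2
After 19 (gather 1 cobalt): bone=7 cobalt=5 stick=2
After 20 (craft pick): bone=7 cobalt=4 pick=1 stick=2
After 21 (consume 1 cobalt): bone=7 cobalt=3 pick=1 stick=2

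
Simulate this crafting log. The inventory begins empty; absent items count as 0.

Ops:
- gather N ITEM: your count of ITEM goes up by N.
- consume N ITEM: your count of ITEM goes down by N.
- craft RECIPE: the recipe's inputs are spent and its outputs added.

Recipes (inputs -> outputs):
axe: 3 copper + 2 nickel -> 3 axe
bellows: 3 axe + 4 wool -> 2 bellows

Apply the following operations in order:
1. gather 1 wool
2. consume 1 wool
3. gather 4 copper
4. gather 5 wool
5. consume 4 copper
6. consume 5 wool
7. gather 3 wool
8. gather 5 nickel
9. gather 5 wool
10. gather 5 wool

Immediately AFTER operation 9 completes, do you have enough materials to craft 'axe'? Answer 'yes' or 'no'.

Answer: no

Derivation:
After 1 (gather 1 wool): wool=1
After 2 (consume 1 wool): (empty)
After 3 (gather 4 copper): copper=4
After 4 (gather 5 wool): copper=4 wool=5
After 5 (consume 4 copper): wool=5
After 6 (consume 5 wool): (empty)
After 7 (gather 3 wool): wool=3
After 8 (gather 5 nickel): nickel=5 wool=3
After 9 (gather 5 wool): nickel=5 wool=8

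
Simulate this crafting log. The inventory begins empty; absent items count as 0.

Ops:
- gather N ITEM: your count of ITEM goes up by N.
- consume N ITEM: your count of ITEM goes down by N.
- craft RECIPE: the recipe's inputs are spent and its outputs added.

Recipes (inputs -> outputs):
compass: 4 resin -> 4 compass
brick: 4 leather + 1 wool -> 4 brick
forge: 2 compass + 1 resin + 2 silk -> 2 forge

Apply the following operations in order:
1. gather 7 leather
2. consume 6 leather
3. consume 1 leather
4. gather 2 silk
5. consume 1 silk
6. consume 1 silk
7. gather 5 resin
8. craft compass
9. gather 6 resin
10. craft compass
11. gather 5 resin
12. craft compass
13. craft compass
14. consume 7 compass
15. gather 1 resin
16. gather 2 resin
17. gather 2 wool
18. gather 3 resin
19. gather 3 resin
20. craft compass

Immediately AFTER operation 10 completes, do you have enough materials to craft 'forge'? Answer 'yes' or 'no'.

Answer: no

Derivation:
After 1 (gather 7 leather): leather=7
After 2 (consume 6 leather): leather=1
After 3 (consume 1 leather): (empty)
After 4 (gather 2 silk): silk=2
After 5 (consume 1 silk): silk=1
After 6 (consume 1 silk): (empty)
After 7 (gather 5 resin): resin=5
After 8 (craft compass): compass=4 resin=1
After 9 (gather 6 resin): compass=4 resin=7
After 10 (craft compass): compass=8 resin=3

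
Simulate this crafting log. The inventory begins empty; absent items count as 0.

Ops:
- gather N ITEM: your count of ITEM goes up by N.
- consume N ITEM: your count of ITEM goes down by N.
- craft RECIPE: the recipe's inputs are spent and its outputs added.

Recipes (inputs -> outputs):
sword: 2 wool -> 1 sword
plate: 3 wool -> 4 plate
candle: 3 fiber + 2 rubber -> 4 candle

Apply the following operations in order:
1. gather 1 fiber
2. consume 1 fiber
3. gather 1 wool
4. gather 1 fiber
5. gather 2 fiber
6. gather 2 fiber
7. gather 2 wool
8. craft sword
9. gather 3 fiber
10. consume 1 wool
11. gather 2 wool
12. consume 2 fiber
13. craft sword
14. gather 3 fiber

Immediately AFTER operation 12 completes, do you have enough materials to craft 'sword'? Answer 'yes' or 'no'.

Answer: yes

Derivation:
After 1 (gather 1 fiber): fiber=1
After 2 (consume 1 fiber): (empty)
After 3 (gather 1 wool): wool=1
After 4 (gather 1 fiber): fiber=1 wool=1
After 5 (gather 2 fiber): fiber=3 wool=1
After 6 (gather 2 fiber): fiber=5 wool=1
After 7 (gather 2 wool): fiber=5 wool=3
After 8 (craft sword): fiber=5 sword=1 wool=1
After 9 (gather 3 fiber): fiber=8 sword=1 wool=1
After 10 (consume 1 wool): fiber=8 sword=1
After 11 (gather 2 wool): fiber=8 sword=1 wool=2
After 12 (consume 2 fiber): fiber=6 sword=1 wool=2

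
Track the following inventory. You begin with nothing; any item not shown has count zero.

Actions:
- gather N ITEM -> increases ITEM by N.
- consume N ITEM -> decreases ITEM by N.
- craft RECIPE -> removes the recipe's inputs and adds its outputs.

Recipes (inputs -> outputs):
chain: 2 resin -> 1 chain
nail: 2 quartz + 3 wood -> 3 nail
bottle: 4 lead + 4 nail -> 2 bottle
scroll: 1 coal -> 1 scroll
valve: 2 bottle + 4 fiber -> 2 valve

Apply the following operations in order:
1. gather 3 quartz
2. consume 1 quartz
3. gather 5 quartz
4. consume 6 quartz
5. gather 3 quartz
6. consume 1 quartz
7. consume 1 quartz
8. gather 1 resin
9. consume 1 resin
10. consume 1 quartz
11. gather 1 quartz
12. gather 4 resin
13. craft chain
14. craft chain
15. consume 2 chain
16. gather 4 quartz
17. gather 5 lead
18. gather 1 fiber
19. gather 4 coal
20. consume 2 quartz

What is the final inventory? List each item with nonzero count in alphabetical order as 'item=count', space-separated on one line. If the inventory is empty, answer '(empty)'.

Answer: coal=4 fiber=1 lead=5 quartz=4

Derivation:
After 1 (gather 3 quartz): quartz=3
After 2 (consume 1 quartz): quartz=2
After 3 (gather 5 quartz): quartz=7
After 4 (consume 6 quartz): quartz=1
After 5 (gather 3 quartz): quartz=4
After 6 (consume 1 quartz): quartz=3
After 7 (consume 1 quartz): quartz=2
After 8 (gather 1 resin): quartz=2 resin=1
After 9 (consume 1 resin): quartz=2
After 10 (consume 1 quartz): quartz=1
After 11 (gather 1 quartz): quartz=2
After 12 (gather 4 resin): quartz=2 resin=4
After 13 (craft chain): chain=1 quartz=2 resin=2
After 14 (craft chain): chain=2 quartz=2
After 15 (consume 2 chain): quartz=2
After 16 (gather 4 quartz): quartz=6
After 17 (gather 5 lead): lead=5 quartz=6
After 18 (gather 1 fiber): fiber=1 lead=5 quartz=6
After 19 (gather 4 coal): coal=4 fiber=1 lead=5 quartz=6
After 20 (consume 2 quartz): coal=4 fiber=1 lead=5 quartz=4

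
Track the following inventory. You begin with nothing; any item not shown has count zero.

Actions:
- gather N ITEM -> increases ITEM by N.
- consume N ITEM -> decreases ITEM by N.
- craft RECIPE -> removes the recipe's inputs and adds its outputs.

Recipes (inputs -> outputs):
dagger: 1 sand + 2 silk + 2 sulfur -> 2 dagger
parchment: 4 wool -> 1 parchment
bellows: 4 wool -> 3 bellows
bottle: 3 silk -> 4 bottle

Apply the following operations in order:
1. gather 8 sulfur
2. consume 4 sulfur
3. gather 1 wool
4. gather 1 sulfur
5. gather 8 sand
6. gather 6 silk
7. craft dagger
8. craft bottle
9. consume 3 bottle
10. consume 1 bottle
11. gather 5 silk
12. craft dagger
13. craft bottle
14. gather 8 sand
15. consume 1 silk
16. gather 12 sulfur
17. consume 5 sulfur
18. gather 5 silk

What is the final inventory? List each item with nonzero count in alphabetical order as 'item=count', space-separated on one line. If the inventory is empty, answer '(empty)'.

After 1 (gather 8 sulfur): sulfur=8
After 2 (consume 4 sulfur): sulfur=4
After 3 (gather 1 wool): sulfur=4 wool=1
After 4 (gather 1 sulfur): sulfur=5 wool=1
After 5 (gather 8 sand): sand=8 sulfur=5 wool=1
After 6 (gather 6 silk): sand=8 silk=6 sulfur=5 wool=1
After 7 (craft dagger): dagger=2 sand=7 silk=4 sulfur=3 wool=1
After 8 (craft bottle): bottle=4 dagger=2 sand=7 silk=1 sulfur=3 wool=1
After 9 (consume 3 bottle): bottle=1 dagger=2 sand=7 silk=1 sulfur=3 wool=1
After 10 (consume 1 bottle): dagger=2 sand=7 silk=1 sulfur=3 wool=1
After 11 (gather 5 silk): dagger=2 sand=7 silk=6 sulfur=3 wool=1
After 12 (craft dagger): dagger=4 sand=6 silk=4 sulfur=1 wool=1
After 13 (craft bottle): bottle=4 dagger=4 sand=6 silk=1 sulfur=1 wool=1
After 14 (gather 8 sand): bottle=4 dagger=4 sand=14 silk=1 sulfur=1 wool=1
After 15 (consume 1 silk): bottle=4 dagger=4 sand=14 sulfur=1 wool=1
After 16 (gather 12 sulfur): bottle=4 dagger=4 sand=14 sulfur=13 wool=1
After 17 (consume 5 sulfur): bottle=4 dagger=4 sand=14 sulfur=8 wool=1
After 18 (gather 5 silk): bottle=4 dagger=4 sand=14 silk=5 sulfur=8 wool=1

Answer: bottle=4 dagger=4 sand=14 silk=5 sulfur=8 wool=1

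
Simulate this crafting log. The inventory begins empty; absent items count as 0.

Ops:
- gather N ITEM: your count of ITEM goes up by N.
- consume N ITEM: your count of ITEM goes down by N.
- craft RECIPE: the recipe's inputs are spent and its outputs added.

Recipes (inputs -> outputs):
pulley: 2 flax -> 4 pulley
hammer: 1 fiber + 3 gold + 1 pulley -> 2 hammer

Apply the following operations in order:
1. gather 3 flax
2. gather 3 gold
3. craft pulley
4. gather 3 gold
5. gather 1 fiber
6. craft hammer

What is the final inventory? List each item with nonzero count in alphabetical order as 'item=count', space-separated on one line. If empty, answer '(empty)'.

Answer: flax=1 gold=3 hammer=2 pulley=3

Derivation:
After 1 (gather 3 flax): flax=3
After 2 (gather 3 gold): flax=3 gold=3
After 3 (craft pulley): flax=1 gold=3 pulley=4
After 4 (gather 3 gold): flax=1 gold=6 pulley=4
After 5 (gather 1 fiber): fiber=1 flax=1 gold=6 pulley=4
After 6 (craft hammer): flax=1 gold=3 hammer=2 pulley=3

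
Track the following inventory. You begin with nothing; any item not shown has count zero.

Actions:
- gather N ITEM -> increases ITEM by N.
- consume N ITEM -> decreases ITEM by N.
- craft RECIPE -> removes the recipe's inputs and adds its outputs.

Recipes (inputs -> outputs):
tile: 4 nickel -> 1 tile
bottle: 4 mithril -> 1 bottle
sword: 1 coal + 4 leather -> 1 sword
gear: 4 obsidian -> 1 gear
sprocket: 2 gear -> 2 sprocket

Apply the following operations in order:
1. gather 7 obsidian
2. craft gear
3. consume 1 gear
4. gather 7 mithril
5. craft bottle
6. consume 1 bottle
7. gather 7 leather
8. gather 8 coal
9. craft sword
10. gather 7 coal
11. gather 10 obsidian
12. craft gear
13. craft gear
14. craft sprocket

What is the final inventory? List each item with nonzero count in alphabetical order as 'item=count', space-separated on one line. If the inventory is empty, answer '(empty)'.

Answer: coal=14 leather=3 mithril=3 obsidian=5 sprocket=2 sword=1

Derivation:
After 1 (gather 7 obsidian): obsidian=7
After 2 (craft gear): gear=1 obsidian=3
After 3 (consume 1 gear): obsidian=3
After 4 (gather 7 mithril): mithril=7 obsidian=3
After 5 (craft bottle): bottle=1 mithril=3 obsidian=3
After 6 (consume 1 bottle): mithril=3 obsidian=3
After 7 (gather 7 leather): leather=7 mithril=3 obsidian=3
After 8 (gather 8 coal): coal=8 leather=7 mithril=3 obsidian=3
After 9 (craft sword): coal=7 leather=3 mithril=3 obsidian=3 sword=1
After 10 (gather 7 coal): coal=14 leather=3 mithril=3 obsidian=3 sword=1
After 11 (gather 10 obsidian): coal=14 leather=3 mithril=3 obsidian=13 sword=1
After 12 (craft gear): coal=14 gear=1 leather=3 mithril=3 obsidian=9 sword=1
After 13 (craft gear): coal=14 gear=2 leather=3 mithril=3 obsidian=5 sword=1
After 14 (craft sprocket): coal=14 leather=3 mithril=3 obsidian=5 sprocket=2 sword=1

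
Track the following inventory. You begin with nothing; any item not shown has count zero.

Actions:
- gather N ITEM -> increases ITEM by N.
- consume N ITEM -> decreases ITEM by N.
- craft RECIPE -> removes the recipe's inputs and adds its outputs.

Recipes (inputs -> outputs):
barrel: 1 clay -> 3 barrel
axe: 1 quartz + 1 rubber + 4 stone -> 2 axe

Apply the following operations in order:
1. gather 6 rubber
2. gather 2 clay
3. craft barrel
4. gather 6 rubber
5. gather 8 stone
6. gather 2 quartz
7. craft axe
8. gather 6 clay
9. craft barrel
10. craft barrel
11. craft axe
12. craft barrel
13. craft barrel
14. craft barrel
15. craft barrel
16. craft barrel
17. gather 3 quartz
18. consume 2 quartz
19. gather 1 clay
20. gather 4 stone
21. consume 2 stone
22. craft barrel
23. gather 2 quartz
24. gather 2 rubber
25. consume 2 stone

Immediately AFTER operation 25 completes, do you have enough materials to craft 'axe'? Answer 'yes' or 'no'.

Answer: no

Derivation:
After 1 (gather 6 rubber): rubber=6
After 2 (gather 2 clay): clay=2 rubber=6
After 3 (craft barrel): barrel=3 clay=1 rubber=6
After 4 (gather 6 rubber): barrel=3 clay=1 rubber=12
After 5 (gather 8 stone): barrel=3 clay=1 rubber=12 stone=8
After 6 (gather 2 quartz): barrel=3 clay=1 quartz=2 rubber=12 stone=8
After 7 (craft axe): axe=2 barrel=3 clay=1 quartz=1 rubber=11 stone=4
After 8 (gather 6 clay): axe=2 barrel=3 clay=7 quartz=1 rubber=11 stone=4
After 9 (craft barrel): axe=2 barrel=6 clay=6 quartz=1 rubber=11 stone=4
After 10 (craft barrel): axe=2 barrel=9 clay=5 quartz=1 rubber=11 stone=4
After 11 (craft axe): axe=4 barrel=9 clay=5 rubber=10
After 12 (craft barrel): axe=4 barrel=12 clay=4 rubber=10
After 13 (craft barrel): axe=4 barrel=15 clay=3 rubber=10
After 14 (craft barrel): axe=4 barrel=18 clay=2 rubber=10
After 15 (craft barrel): axe=4 barrel=21 clay=1 rubber=10
After 16 (craft barrel): axe=4 barrel=24 rubber=10
After 17 (gather 3 quartz): axe=4 barrel=24 quartz=3 rubber=10
After 18 (consume 2 quartz): axe=4 barrel=24 quartz=1 rubber=10
After 19 (gather 1 clay): axe=4 barrel=24 clay=1 quartz=1 rubber=10
After 20 (gather 4 stone): axe=4 barrel=24 clay=1 quartz=1 rubber=10 stone=4
After 21 (consume 2 stone): axe=4 barrel=24 clay=1 quartz=1 rubber=10 stone=2
After 22 (craft barrel): axe=4 barrel=27 quartz=1 rubber=10 stone=2
After 23 (gather 2 quartz): axe=4 barrel=27 quartz=3 rubber=10 stone=2
After 24 (gather 2 rubber): axe=4 barrel=27 quartz=3 rubber=12 stone=2
After 25 (consume 2 stone): axe=4 barrel=27 quartz=3 rubber=12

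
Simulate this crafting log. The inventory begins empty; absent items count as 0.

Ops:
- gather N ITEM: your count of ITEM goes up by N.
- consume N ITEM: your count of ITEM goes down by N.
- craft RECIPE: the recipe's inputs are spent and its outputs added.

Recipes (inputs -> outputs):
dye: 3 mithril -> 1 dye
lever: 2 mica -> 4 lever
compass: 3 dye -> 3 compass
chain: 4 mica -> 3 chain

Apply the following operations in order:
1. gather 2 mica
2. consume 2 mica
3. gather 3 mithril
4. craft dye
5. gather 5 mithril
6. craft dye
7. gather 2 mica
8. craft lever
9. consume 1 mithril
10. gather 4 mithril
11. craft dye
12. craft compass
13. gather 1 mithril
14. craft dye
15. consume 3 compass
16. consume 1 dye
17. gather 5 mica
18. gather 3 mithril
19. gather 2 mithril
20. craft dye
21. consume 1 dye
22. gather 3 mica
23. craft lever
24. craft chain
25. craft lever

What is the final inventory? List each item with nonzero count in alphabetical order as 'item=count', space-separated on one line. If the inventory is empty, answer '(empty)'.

After 1 (gather 2 mica): mica=2
After 2 (consume 2 mica): (empty)
After 3 (gather 3 mithril): mithril=3
After 4 (craft dye): dye=1
After 5 (gather 5 mithril): dye=1 mithril=5
After 6 (craft dye): dye=2 mithril=2
After 7 (gather 2 mica): dye=2 mica=2 mithril=2
After 8 (craft lever): dye=2 lever=4 mithril=2
After 9 (consume 1 mithril): dye=2 lever=4 mithril=1
After 10 (gather 4 mithril): dye=2 lever=4 mithril=5
After 11 (craft dye): dye=3 lever=4 mithril=2
After 12 (craft compass): compass=3 lever=4 mithril=2
After 13 (gather 1 mithril): compass=3 lever=4 mithril=3
After 14 (craft dye): compass=3 dye=1 lever=4
After 15 (consume 3 compass): dye=1 lever=4
After 16 (consume 1 dye): lever=4
After 17 (gather 5 mica): lever=4 mica=5
After 18 (gather 3 mithril): lever=4 mica=5 mithril=3
After 19 (gather 2 mithril): lever=4 mica=5 mithril=5
After 20 (craft dye): dye=1 lever=4 mica=5 mithril=2
After 21 (consume 1 dye): lever=4 mica=5 mithril=2
After 22 (gather 3 mica): lever=4 mica=8 mithril=2
After 23 (craft lever): lever=8 mica=6 mithril=2
After 24 (craft chain): chain=3 lever=8 mica=2 mithril=2
After 25 (craft lever): chain=3 lever=12 mithril=2

Answer: chain=3 lever=12 mithril=2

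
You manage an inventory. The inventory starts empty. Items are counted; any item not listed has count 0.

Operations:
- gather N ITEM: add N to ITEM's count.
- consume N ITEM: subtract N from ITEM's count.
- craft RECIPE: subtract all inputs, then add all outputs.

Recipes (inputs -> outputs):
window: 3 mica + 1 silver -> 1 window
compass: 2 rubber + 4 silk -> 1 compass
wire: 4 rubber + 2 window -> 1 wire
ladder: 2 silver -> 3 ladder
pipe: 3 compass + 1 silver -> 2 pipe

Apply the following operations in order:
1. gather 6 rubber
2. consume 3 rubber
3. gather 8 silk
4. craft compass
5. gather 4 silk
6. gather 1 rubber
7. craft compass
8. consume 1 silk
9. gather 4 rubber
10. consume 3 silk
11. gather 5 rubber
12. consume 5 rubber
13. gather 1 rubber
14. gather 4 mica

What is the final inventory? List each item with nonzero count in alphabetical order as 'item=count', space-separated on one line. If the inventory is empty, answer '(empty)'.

Answer: compass=2 mica=4 rubber=5

Derivation:
After 1 (gather 6 rubber): rubber=6
After 2 (consume 3 rubber): rubber=3
After 3 (gather 8 silk): rubber=3 silk=8
After 4 (craft compass): compass=1 rubber=1 silk=4
After 5 (gather 4 silk): compass=1 rubber=1 silk=8
After 6 (gather 1 rubber): compass=1 rubber=2 silk=8
After 7 (craft compass): compass=2 silk=4
After 8 (consume 1 silk): compass=2 silk=3
After 9 (gather 4 rubber): compass=2 rubber=4 silk=3
After 10 (consume 3 silk): compass=2 rubber=4
After 11 (gather 5 rubber): compass=2 rubber=9
After 12 (consume 5 rubber): compass=2 rubber=4
After 13 (gather 1 rubber): compass=2 rubber=5
After 14 (gather 4 mica): compass=2 mica=4 rubber=5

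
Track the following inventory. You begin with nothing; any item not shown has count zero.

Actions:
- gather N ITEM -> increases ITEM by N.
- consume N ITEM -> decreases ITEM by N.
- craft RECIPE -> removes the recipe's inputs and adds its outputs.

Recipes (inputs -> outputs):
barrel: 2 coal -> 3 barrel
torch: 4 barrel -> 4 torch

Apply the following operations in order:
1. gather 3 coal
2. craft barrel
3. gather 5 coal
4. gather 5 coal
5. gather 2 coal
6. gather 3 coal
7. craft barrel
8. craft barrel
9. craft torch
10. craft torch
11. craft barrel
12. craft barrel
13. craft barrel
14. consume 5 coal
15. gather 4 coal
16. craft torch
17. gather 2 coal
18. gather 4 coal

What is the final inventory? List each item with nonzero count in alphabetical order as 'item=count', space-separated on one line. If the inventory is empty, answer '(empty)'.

Answer: barrel=6 coal=11 torch=12

Derivation:
After 1 (gather 3 coal): coal=3
After 2 (craft barrel): barrel=3 coal=1
After 3 (gather 5 coal): barrel=3 coal=6
After 4 (gather 5 coal): barrel=3 coal=11
After 5 (gather 2 coal): barrel=3 coal=13
After 6 (gather 3 coal): barrel=3 coal=16
After 7 (craft barrel): barrel=6 coal=14
After 8 (craft barrel): barrel=9 coal=12
After 9 (craft torch): barrel=5 coal=12 torch=4
After 10 (craft torch): barrel=1 coal=12 torch=8
After 11 (craft barrel): barrel=4 coal=10 torch=8
After 12 (craft barrel): barrel=7 coal=8 torch=8
After 13 (craft barrel): barrel=10 coal=6 torch=8
After 14 (consume 5 coal): barrel=10 coal=1 torch=8
After 15 (gather 4 coal): barrel=10 coal=5 torch=8
After 16 (craft torch): barrel=6 coal=5 torch=12
After 17 (gather 2 coal): barrel=6 coal=7 torch=12
After 18 (gather 4 coal): barrel=6 coal=11 torch=12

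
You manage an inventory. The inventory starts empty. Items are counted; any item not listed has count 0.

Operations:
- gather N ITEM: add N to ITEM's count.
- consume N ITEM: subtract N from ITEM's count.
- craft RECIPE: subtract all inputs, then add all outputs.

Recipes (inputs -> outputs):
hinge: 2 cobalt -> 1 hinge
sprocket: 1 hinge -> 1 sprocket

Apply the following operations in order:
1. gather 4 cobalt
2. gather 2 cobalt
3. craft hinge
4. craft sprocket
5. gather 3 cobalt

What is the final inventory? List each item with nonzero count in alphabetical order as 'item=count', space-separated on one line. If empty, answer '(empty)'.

After 1 (gather 4 cobalt): cobalt=4
After 2 (gather 2 cobalt): cobalt=6
After 3 (craft hinge): cobalt=4 hinge=1
After 4 (craft sprocket): cobalt=4 sprocket=1
After 5 (gather 3 cobalt): cobalt=7 sprocket=1

Answer: cobalt=7 sprocket=1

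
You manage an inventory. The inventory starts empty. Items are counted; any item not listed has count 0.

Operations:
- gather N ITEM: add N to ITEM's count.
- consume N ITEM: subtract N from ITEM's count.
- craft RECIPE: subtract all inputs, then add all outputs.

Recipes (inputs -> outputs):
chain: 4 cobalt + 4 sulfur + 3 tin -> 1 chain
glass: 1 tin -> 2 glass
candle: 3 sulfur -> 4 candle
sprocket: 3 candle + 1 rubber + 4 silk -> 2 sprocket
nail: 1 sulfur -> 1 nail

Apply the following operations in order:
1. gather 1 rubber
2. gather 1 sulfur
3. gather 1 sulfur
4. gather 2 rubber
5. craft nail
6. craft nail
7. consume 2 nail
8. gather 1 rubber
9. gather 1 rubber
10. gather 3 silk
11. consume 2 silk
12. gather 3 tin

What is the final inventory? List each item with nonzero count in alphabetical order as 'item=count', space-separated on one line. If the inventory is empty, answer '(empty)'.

Answer: rubber=5 silk=1 tin=3

Derivation:
After 1 (gather 1 rubber): rubber=1
After 2 (gather 1 sulfur): rubber=1 sulfur=1
After 3 (gather 1 sulfur): rubber=1 sulfur=2
After 4 (gather 2 rubber): rubber=3 sulfur=2
After 5 (craft nail): nail=1 rubber=3 sulfur=1
After 6 (craft nail): nail=2 rubber=3
After 7 (consume 2 nail): rubber=3
After 8 (gather 1 rubber): rubber=4
After 9 (gather 1 rubber): rubber=5
After 10 (gather 3 silk): rubber=5 silk=3
After 11 (consume 2 silk): rubber=5 silk=1
After 12 (gather 3 tin): rubber=5 silk=1 tin=3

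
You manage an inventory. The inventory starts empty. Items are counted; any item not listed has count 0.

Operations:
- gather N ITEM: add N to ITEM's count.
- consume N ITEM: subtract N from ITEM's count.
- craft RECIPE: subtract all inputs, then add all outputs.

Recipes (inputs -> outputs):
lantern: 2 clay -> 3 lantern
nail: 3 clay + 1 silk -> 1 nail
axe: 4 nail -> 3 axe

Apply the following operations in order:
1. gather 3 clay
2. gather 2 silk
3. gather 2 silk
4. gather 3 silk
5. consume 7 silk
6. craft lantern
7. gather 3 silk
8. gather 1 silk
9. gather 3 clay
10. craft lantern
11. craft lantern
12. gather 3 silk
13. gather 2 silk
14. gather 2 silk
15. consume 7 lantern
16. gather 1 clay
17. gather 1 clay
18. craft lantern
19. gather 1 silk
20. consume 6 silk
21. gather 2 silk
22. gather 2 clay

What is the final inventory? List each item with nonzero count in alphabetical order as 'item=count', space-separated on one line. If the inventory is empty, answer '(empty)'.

After 1 (gather 3 clay): clay=3
After 2 (gather 2 silk): clay=3 silk=2
After 3 (gather 2 silk): clay=3 silk=4
After 4 (gather 3 silk): clay=3 silk=7
After 5 (consume 7 silk): clay=3
After 6 (craft lantern): clay=1 lantern=3
After 7 (gather 3 silk): clay=1 lantern=3 silk=3
After 8 (gather 1 silk): clay=1 lantern=3 silk=4
After 9 (gather 3 clay): clay=4 lantern=3 silk=4
After 10 (craft lantern): clay=2 lantern=6 silk=4
After 11 (craft lantern): lantern=9 silk=4
After 12 (gather 3 silk): lantern=9 silk=7
After 13 (gather 2 silk): lantern=9 silk=9
After 14 (gather 2 silk): lantern=9 silk=11
After 15 (consume 7 lantern): lantern=2 silk=11
After 16 (gather 1 clay): clay=1 lantern=2 silk=11
After 17 (gather 1 clay): clay=2 lantern=2 silk=11
After 18 (craft lantern): lantern=5 silk=11
After 19 (gather 1 silk): lantern=5 silk=12
After 20 (consume 6 silk): lantern=5 silk=6
After 21 (gather 2 silk): lantern=5 silk=8
After 22 (gather 2 clay): clay=2 lantern=5 silk=8

Answer: clay=2 lantern=5 silk=8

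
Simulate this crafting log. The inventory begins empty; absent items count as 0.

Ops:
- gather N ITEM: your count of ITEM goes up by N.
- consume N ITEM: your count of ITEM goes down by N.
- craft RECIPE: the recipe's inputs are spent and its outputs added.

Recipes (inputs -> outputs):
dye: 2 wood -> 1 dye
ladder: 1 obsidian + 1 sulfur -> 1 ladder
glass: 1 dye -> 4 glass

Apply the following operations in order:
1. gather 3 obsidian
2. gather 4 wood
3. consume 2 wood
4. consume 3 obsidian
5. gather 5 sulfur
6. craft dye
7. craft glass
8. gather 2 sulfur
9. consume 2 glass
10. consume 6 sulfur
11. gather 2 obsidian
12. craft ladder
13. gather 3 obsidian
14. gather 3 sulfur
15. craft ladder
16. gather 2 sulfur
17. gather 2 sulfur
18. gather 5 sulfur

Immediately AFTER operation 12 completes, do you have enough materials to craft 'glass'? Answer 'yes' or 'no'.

After 1 (gather 3 obsidian): obsidian=3
After 2 (gather 4 wood): obsidian=3 wood=4
After 3 (consume 2 wood): obsidian=3 wood=2
After 4 (consume 3 obsidian): wood=2
After 5 (gather 5 sulfur): sulfur=5 wood=2
After 6 (craft dye): dye=1 sulfur=5
After 7 (craft glass): glass=4 sulfur=5
After 8 (gather 2 sulfur): glass=4 sulfur=7
After 9 (consume 2 glass): glass=2 sulfur=7
After 10 (consume 6 sulfur): glass=2 sulfur=1
After 11 (gather 2 obsidian): glass=2 obsidian=2 sulfur=1
After 12 (craft ladder): glass=2 ladder=1 obsidian=1

Answer: no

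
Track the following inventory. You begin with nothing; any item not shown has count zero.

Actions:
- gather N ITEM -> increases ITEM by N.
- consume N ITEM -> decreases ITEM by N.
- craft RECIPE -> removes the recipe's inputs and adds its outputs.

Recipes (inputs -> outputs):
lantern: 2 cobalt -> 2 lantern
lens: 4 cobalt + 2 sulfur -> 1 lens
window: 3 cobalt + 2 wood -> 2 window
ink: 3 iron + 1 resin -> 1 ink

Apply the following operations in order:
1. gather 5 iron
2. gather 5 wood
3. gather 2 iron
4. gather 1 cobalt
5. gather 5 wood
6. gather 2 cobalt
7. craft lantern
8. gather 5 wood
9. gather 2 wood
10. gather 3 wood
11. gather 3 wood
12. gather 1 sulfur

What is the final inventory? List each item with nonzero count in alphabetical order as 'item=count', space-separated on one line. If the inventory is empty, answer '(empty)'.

After 1 (gather 5 iron): iron=5
After 2 (gather 5 wood): iron=5 wood=5
After 3 (gather 2 iron): iron=7 wood=5
After 4 (gather 1 cobalt): cobalt=1 iron=7 wood=5
After 5 (gather 5 wood): cobalt=1 iron=7 wood=10
After 6 (gather 2 cobalt): cobalt=3 iron=7 wood=10
After 7 (craft lantern): cobalt=1 iron=7 lantern=2 wood=10
After 8 (gather 5 wood): cobalt=1 iron=7 lantern=2 wood=15
After 9 (gather 2 wood): cobalt=1 iron=7 lantern=2 wood=17
After 10 (gather 3 wood): cobalt=1 iron=7 lantern=2 wood=20
After 11 (gather 3 wood): cobalt=1 iron=7 lantern=2 wood=23
After 12 (gather 1 sulfur): cobalt=1 iron=7 lantern=2 sulfur=1 wood=23

Answer: cobalt=1 iron=7 lantern=2 sulfur=1 wood=23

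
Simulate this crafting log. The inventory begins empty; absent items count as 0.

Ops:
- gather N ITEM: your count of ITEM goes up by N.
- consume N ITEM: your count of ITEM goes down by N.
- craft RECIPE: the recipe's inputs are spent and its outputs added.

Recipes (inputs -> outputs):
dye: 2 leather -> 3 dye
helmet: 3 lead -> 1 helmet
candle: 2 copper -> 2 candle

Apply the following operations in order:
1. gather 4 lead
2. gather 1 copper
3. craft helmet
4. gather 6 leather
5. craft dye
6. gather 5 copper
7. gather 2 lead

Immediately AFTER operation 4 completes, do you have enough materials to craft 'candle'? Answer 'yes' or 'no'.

Answer: no

Derivation:
After 1 (gather 4 lead): lead=4
After 2 (gather 1 copper): copper=1 lead=4
After 3 (craft helmet): copper=1 helmet=1 lead=1
After 4 (gather 6 leather): copper=1 helmet=1 lead=1 leather=6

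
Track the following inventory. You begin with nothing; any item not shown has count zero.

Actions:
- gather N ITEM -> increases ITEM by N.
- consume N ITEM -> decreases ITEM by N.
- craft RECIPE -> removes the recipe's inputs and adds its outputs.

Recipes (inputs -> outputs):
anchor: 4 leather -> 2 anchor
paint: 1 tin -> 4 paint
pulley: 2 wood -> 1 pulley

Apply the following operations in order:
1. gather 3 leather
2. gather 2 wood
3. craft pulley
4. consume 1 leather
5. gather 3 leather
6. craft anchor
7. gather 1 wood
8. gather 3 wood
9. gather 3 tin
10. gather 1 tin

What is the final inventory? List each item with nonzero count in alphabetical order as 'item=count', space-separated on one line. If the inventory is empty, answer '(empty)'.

After 1 (gather 3 leather): leather=3
After 2 (gather 2 wood): leather=3 wood=2
After 3 (craft pulley): leather=3 pulley=1
After 4 (consume 1 leather): leather=2 pulley=1
After 5 (gather 3 leather): leather=5 pulley=1
After 6 (craft anchor): anchor=2 leather=1 pulley=1
After 7 (gather 1 wood): anchor=2 leather=1 pulley=1 wood=1
After 8 (gather 3 wood): anchor=2 leather=1 pulley=1 wood=4
After 9 (gather 3 tin): anchor=2 leather=1 pulley=1 tin=3 wood=4
After 10 (gather 1 tin): anchor=2 leather=1 pulley=1 tin=4 wood=4

Answer: anchor=2 leather=1 pulley=1 tin=4 wood=4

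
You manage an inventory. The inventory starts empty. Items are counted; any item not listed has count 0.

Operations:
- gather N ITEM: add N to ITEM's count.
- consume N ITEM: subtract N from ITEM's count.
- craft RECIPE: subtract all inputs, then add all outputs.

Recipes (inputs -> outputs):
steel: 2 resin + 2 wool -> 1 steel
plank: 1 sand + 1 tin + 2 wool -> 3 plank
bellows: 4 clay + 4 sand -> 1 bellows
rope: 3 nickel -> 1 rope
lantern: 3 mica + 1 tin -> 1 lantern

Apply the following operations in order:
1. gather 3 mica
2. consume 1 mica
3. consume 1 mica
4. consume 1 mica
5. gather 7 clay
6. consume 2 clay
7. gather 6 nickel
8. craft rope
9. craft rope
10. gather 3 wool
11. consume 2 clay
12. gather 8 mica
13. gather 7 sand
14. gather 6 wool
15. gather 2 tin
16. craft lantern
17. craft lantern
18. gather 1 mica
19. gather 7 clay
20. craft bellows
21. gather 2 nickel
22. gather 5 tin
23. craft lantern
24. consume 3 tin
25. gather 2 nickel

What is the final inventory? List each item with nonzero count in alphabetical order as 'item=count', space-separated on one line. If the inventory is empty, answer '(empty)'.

After 1 (gather 3 mica): mica=3
After 2 (consume 1 mica): mica=2
After 3 (consume 1 mica): mica=1
After 4 (consume 1 mica): (empty)
After 5 (gather 7 clay): clay=7
After 6 (consume 2 clay): clay=5
After 7 (gather 6 nickel): clay=5 nickel=6
After 8 (craft rope): clay=5 nickel=3 rope=1
After 9 (craft rope): clay=5 rope=2
After 10 (gather 3 wool): clay=5 rope=2 wool=3
After 11 (consume 2 clay): clay=3 rope=2 wool=3
After 12 (gather 8 mica): clay=3 mica=8 rope=2 wool=3
After 13 (gather 7 sand): clay=3 mica=8 rope=2 sand=7 wool=3
After 14 (gather 6 wool): clay=3 mica=8 rope=2 sand=7 wool=9
After 15 (gather 2 tin): clay=3 mica=8 rope=2 sand=7 tin=2 wool=9
After 16 (craft lantern): clay=3 lantern=1 mica=5 rope=2 sand=7 tin=1 wool=9
After 17 (craft lantern): clay=3 lantern=2 mica=2 rope=2 sand=7 wool=9
After 18 (gather 1 mica): clay=3 lantern=2 mica=3 rope=2 sand=7 wool=9
After 19 (gather 7 clay): clay=10 lantern=2 mica=3 rope=2 sand=7 wool=9
After 20 (craft bellows): bellows=1 clay=6 lantern=2 mica=3 rope=2 sand=3 wool=9
After 21 (gather 2 nickel): bellows=1 clay=6 lantern=2 mica=3 nickel=2 rope=2 sand=3 wool=9
After 22 (gather 5 tin): bellows=1 clay=6 lantern=2 mica=3 nickel=2 rope=2 sand=3 tin=5 wool=9
After 23 (craft lantern): bellows=1 clay=6 lantern=3 nickel=2 rope=2 sand=3 tin=4 wool=9
After 24 (consume 3 tin): bellows=1 clay=6 lantern=3 nickel=2 rope=2 sand=3 tin=1 wool=9
After 25 (gather 2 nickel): bellows=1 clay=6 lantern=3 nickel=4 rope=2 sand=3 tin=1 wool=9

Answer: bellows=1 clay=6 lantern=3 nickel=4 rope=2 sand=3 tin=1 wool=9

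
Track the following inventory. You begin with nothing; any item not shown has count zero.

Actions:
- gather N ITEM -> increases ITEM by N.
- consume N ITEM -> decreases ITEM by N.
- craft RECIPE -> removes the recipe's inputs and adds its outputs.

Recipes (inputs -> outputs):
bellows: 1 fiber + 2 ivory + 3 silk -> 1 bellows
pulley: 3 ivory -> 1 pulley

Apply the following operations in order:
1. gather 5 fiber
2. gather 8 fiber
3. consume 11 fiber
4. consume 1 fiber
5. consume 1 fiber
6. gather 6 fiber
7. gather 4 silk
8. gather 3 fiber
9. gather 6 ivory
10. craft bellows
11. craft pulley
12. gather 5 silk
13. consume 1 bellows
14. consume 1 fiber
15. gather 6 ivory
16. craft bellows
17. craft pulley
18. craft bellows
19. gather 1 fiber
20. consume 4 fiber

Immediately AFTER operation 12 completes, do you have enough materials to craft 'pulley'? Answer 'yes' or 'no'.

Answer: no

Derivation:
After 1 (gather 5 fiber): fiber=5
After 2 (gather 8 fiber): fiber=13
After 3 (consume 11 fiber): fiber=2
After 4 (consume 1 fiber): fiber=1
After 5 (consume 1 fiber): (empty)
After 6 (gather 6 fiber): fiber=6
After 7 (gather 4 silk): fiber=6 silk=4
After 8 (gather 3 fiber): fiber=9 silk=4
After 9 (gather 6 ivory): fiber=9 ivory=6 silk=4
After 10 (craft bellows): bellows=1 fiber=8 ivory=4 silk=1
After 11 (craft pulley): bellows=1 fiber=8 ivory=1 pulley=1 silk=1
After 12 (gather 5 silk): bellows=1 fiber=8 ivory=1 pulley=1 silk=6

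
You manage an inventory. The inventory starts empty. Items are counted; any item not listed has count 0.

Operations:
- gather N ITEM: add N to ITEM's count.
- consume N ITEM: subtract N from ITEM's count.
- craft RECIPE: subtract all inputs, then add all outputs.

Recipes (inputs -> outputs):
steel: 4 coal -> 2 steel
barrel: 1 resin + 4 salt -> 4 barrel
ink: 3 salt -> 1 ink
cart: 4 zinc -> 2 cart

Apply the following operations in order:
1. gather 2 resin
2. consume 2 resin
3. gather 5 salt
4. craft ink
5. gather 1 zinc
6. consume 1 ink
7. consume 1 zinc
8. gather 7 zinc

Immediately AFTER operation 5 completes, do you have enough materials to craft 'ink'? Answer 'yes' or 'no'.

After 1 (gather 2 resin): resin=2
After 2 (consume 2 resin): (empty)
After 3 (gather 5 salt): salt=5
After 4 (craft ink): ink=1 salt=2
After 5 (gather 1 zinc): ink=1 salt=2 zinc=1

Answer: no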